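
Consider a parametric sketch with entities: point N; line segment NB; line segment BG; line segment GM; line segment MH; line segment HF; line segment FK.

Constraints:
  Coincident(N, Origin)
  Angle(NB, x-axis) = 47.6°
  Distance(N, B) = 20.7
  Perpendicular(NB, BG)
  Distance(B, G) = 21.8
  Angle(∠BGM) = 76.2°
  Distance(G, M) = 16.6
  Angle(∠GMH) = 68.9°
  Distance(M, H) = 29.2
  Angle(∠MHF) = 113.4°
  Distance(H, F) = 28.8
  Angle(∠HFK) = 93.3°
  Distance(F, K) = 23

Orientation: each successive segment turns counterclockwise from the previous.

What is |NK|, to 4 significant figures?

51.37

∠MHF = 113.4° gives HF at 59.10° from the x-axis; with |HF| = 28.8, F = (33.65, 36.31). ∠HFK = 93.3° gives FK at 145.8° from the x-axis; with |FK| = 23.0, K = (14.63, 49.24). Then |NK| = |K − N| = 51.37.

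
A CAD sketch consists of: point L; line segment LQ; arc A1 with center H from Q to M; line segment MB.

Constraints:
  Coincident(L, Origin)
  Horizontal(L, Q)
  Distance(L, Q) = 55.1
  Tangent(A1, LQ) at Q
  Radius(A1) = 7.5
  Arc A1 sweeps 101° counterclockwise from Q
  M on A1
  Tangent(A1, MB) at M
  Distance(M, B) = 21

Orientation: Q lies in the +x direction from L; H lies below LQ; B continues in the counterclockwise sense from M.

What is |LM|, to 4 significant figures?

48.57

The tangent condition forces HQ to be normal to LQ, so H = Q + (0, -7.5) = (55.10, -7.500). On A1, Q sits at bearing 90° from H; a 101° counterclockwise sweep puts M at bearing 191°, so M = H + 7.5·(cos 191°, sin 191°) = (47.74, -8.931). Then |LM| = |M − L| = 48.57.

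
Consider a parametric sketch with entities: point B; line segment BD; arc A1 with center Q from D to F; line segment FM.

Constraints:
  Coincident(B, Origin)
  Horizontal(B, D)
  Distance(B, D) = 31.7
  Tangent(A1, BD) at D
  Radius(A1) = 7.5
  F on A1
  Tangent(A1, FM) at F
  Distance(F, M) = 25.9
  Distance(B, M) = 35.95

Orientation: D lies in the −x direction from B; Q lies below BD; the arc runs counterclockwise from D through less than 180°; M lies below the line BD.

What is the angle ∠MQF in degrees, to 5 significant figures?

73.850°

Checks: |QF| = 7.500 ✓; ∠(QF, FM) = 90.00° ✓; |FM| = 25.90 ✓; |BM| = 35.95 ✓.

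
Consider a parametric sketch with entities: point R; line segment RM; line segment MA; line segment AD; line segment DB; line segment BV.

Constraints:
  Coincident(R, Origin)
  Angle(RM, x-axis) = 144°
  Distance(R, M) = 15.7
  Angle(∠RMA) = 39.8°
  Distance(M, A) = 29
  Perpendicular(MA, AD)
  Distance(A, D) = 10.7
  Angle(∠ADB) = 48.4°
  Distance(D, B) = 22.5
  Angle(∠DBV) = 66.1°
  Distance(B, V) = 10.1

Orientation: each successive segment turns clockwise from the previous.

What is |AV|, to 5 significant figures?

11.371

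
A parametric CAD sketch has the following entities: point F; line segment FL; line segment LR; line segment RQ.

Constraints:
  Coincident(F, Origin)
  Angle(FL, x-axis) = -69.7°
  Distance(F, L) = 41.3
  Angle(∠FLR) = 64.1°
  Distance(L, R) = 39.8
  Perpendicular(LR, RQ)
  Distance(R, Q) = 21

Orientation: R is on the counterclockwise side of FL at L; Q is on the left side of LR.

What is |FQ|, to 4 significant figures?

27.10

F is at the origin; FL runs at -69.7° with length 41.3, so L = 41.3·(cos -69.7°, sin -69.7°) = (14.33, -38.73). ∠FLR = 64.1°, so LR runs at -69.7° + (180° − 64.1°) = 46.20° from the x-axis; with |LR| = 39.8, R = L + 39.8·(cos 46.20°, sin 46.20°) = (41.88, -10.01). LR is perpendicular to RQ; with |RQ| = 21.0 on the left of LR, Q = R + 21.0·(-0.7218, 0.6921) = (26.72, 4.526). Then |FQ| = |Q − F| = 27.10.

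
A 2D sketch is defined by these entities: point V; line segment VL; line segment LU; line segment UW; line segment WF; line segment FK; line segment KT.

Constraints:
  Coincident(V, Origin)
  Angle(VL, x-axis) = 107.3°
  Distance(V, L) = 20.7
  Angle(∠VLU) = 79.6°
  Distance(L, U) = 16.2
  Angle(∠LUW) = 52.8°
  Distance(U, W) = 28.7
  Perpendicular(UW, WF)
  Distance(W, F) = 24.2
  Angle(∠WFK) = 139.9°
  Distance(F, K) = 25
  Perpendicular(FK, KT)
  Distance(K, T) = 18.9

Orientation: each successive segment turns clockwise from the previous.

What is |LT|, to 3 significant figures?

21.6

V is at the origin; VL runs at 107.3° with length 20.7, so L = (-6.16, 19.8). ∠VLU = 79.6° gives LU at 6.90° from the x-axis; with |LU| = 16.2, U = (9.93, 21.7). ∠LUW = 52.8° gives UW at -120° from the x-axis; with |UW| = 28.7, W = (-4.55, -3.07). The perpendicularity gives WF at right angles to UW, so WF runs at 150°; with |WF| = 24.2, F = (-25.4, 9.14). ∠WFK = 139.9° gives FK at 110° from the x-axis; with |FK| = 25.0, K = (-33.8, 32.7). The perpendicularity gives KT at right angles to FK, so KT runs at 19.6°; with |KT| = 18.9, T = (-16.0, 39.0). Then |LT| = |T − L| = 21.6.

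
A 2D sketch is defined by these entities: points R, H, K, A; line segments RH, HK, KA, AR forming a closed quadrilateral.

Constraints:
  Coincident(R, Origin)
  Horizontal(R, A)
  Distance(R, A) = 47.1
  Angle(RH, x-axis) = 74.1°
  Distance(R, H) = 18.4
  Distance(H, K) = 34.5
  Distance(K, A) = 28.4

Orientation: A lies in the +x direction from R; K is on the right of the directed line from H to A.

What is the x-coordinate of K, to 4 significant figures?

21.63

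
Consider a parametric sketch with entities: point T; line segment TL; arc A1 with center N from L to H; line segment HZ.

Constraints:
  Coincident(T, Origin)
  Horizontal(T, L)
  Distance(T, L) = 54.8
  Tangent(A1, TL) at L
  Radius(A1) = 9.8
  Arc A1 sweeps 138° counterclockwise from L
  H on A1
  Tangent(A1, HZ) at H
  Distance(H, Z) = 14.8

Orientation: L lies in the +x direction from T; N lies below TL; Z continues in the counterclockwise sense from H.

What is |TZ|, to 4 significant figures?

65.10

On A1, L sits at bearing 90° from N; a 138° counterclockwise sweep puts H at bearing 228°, so H = N + 9.8·(cos 228°, sin 228°) = (48.24, -17.08). Tangency of A1 to HZ means the radius NH is perpendicular to HZ, so HZ runs along (−sin 228°, cos 228°); with |HZ| = 14.8, Z = (59.24, -26.99). Then |TZ| = |Z − T| = 65.10.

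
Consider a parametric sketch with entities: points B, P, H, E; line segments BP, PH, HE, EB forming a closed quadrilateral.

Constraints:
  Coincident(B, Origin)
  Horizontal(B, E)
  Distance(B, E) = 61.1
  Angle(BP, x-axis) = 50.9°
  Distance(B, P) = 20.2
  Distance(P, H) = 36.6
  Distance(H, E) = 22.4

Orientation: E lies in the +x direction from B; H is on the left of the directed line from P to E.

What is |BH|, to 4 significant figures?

52.72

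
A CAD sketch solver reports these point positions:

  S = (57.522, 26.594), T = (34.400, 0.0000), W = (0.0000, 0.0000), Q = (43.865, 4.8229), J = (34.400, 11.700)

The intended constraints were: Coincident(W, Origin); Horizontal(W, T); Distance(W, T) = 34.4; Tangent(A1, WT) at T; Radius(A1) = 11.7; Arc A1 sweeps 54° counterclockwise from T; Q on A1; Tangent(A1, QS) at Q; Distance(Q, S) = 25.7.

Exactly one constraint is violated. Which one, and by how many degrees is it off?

Tangent(A1, QS) at Q — off by 3.90°.

W = (0.00, 0.00) ✓; W.y = 0.00, T.y = 0.00 ✓; |WT| = 34.40 ✓; ∠(JT, TW) = 90.00° ✓; |JT| = 11.70 ✓; bearing(J→Q) − bearing(J→T) = 54.00° ✓; |JQ| = 11.70 ✓; ∠(JQ, QS) = 86.10° ✗; |QS| = 25.70 ✓.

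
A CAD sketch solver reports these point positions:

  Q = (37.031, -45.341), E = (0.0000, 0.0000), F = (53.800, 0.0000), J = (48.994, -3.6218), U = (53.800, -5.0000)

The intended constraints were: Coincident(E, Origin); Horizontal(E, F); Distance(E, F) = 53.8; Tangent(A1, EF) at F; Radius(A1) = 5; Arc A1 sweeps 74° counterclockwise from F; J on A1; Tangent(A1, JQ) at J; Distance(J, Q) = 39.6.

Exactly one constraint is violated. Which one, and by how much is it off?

Distance(J, Q) = 39.6 — off by 3.80.

E = (0.00, 0.00) ✓; E.y = 0.00, F.y = 0.00 ✓; |EF| = 53.80 ✓; ∠(UF, FE) = 90.00° ✓; |UF| = 5.000 ✓; bearing(U→J) − bearing(U→F) = 74.00° ✓; |UJ| = 5.000 ✓; ∠(UJ, JQ) = 90.00° ✓; |JQ| = 43.40 ✗.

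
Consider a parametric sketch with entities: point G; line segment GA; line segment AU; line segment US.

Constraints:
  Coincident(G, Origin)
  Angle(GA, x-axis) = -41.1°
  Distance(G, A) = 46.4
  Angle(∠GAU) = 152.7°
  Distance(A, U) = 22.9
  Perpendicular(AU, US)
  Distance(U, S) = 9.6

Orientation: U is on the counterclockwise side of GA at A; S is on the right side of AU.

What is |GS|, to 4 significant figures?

71.18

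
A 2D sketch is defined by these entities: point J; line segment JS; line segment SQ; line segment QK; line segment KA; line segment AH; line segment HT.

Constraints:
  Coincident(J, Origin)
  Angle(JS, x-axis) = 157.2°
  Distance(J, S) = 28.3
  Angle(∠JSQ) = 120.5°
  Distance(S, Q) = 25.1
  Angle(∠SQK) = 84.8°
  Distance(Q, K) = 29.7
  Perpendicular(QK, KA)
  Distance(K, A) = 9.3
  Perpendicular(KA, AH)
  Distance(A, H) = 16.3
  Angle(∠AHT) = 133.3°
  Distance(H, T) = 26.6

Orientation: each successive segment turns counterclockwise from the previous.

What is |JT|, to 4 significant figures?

57.38

The perpendicularity gives AH at right angles to KA, so AH runs at 131.9°; with |AH| = 16.3, H = (-30.34, -7.797). ∠AHT = 133.3° gives HT at 178.6° from the x-axis; with |HT| = 26.6, T = (-56.93, -7.147). Then |JT| = |T − J| = 57.38.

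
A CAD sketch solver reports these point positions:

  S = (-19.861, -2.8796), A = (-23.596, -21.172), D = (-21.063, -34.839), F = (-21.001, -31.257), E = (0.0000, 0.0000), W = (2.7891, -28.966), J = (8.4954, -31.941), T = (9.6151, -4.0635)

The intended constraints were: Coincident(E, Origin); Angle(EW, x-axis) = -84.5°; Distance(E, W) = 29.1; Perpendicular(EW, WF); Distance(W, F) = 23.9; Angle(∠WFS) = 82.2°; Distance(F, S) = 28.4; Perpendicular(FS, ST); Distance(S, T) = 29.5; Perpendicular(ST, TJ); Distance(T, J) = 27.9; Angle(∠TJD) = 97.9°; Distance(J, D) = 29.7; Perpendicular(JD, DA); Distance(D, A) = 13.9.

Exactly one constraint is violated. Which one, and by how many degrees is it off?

Perpendicular(JD, DA) — off by 4.90°.

E = (0.00, 0.00) ✓; EW at -84.50° ✓; |EW| = 29.10 ✓; ∠(EW, WF) = 90.00° ✓; |WF| = 23.90 ✓; ∠WFS = 82.20° ✓; |FS| = 28.40 ✓; ∠(FS, ST) = 90.00° ✓; |ST| = 29.50 ✓; ∠(ST, TJ) = 90.00° ✓; |TJ| = 27.90 ✓; ∠TJD = 97.90° ✓; |JD| = 29.70 ✓; ∠(JD, DA) = 85.10° ✗; |DA| = 13.90 ✓.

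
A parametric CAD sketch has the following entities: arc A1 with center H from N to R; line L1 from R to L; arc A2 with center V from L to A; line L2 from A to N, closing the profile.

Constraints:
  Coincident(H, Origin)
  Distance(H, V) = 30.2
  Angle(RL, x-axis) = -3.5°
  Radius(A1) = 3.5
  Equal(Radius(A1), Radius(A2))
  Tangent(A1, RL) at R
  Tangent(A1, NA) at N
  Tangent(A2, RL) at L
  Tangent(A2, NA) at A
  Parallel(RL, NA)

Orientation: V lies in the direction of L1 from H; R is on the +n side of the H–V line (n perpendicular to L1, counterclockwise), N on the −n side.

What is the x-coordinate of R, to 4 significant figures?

0.2137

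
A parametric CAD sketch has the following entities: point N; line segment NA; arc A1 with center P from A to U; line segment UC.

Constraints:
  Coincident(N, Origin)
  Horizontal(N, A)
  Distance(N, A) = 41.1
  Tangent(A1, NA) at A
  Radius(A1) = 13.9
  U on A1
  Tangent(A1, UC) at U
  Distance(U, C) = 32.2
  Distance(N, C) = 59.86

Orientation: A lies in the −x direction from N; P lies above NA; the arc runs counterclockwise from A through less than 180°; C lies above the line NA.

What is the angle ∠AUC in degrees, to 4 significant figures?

128.2°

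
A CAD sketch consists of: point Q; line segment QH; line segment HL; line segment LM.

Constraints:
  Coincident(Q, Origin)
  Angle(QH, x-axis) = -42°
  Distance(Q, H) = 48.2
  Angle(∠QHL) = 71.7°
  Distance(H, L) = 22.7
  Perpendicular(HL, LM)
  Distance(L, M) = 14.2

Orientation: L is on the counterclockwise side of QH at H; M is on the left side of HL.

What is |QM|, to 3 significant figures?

32.5

Q is at the origin; QH runs at -42.0° with length 48.2, so H = 48.2·(cos -42.0°, sin -42.0°) = (35.8, -32.3). ∠QHL = 71.7°, so HL runs at -42.0° + (180° − 71.7°) = 66.3° from the x-axis; with |HL| = 22.7, L = H + 22.7·(cos 66.3°, sin 66.3°) = (44.9, -11.5). HL is perpendicular to LM; with |LM| = 14.2 on the left of HL, M = L + 14.2·(-0.916, 0.402) = (31.9, -5.76). Then |QM| = |M − Q| = 32.5.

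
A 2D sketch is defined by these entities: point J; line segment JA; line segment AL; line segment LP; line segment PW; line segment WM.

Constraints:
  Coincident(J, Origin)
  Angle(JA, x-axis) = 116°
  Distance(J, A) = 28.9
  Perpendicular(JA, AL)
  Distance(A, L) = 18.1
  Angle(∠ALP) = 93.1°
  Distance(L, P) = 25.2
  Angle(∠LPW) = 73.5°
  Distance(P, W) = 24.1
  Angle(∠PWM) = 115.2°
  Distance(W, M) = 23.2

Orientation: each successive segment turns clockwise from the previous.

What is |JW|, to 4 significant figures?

10.14

∠ALP = 93.1° gives LP at -60.90° from the x-axis; with |LP| = 25.2, P = (15.85, 11.89). ∠LPW = 73.5° gives PW at -167.4° from the x-axis; with |PW| = 24.1, W = (-7.665, 6.633). Then |JW| = |W − J| = 10.14.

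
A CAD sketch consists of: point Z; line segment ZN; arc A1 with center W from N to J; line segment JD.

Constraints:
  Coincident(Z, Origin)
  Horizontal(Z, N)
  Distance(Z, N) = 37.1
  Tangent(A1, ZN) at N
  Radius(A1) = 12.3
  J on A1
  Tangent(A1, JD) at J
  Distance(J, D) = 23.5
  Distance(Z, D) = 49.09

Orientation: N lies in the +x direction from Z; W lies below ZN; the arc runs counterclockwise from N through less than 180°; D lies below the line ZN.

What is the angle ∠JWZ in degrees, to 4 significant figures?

32.57°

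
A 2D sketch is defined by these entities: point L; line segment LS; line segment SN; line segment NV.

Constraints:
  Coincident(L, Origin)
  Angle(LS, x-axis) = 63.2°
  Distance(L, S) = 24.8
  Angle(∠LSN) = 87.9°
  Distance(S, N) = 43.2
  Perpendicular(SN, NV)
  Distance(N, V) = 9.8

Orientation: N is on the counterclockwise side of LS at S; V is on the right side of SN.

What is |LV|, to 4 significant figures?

54.63

L is at the origin; LS runs at 63.2° with length 24.8, so S = 24.8·(cos 63.2°, sin 63.2°) = (11.18, 22.14). ∠LSN = 87.9°, so SN runs at 63.2° + (180° − 87.9°) = 155.3° from the x-axis; with |SN| = 43.2, N = S + 43.2·(cos 155.3°, sin 155.3°) = (-28.07, 40.19). SN ⟂ NV; with |NV| = 9.8 on the right of SN, V = N + 9.8·(0.4179, 0.9085) = (-23.97, 49.09). Then |LV| = |V − L| = 54.63.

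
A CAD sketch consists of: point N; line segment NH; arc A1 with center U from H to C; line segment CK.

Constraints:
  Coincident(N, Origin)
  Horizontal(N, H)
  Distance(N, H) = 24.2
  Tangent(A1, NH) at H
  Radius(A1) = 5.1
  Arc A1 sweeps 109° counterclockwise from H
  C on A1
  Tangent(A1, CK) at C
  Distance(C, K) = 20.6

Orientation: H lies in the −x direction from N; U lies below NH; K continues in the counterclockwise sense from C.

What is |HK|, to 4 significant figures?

26.31

N is at the origin; NH is horizontal with |NH| = 24.2 and H on the −x side, so H = (-24.20, 0.000). Tangency of A1 to NH means the radius UH is perpendicular to NH, so U = H + (0, -5.1) = (-24.20, -5.100). On A1, H sits at bearing 90° from U; a 109° counterclockwise sweep puts C at bearing 199°, so C = U + 5.1·(cos 199°, sin 199°) = (-29.02, -6.760). Tangency of A1 to CK means the radius UC is perpendicular to CK, so CK runs along (−sin 199°, cos 199°); with |CK| = 20.6, K = (-22.32, -26.24). Then |HK| = |K − H| = 26.31.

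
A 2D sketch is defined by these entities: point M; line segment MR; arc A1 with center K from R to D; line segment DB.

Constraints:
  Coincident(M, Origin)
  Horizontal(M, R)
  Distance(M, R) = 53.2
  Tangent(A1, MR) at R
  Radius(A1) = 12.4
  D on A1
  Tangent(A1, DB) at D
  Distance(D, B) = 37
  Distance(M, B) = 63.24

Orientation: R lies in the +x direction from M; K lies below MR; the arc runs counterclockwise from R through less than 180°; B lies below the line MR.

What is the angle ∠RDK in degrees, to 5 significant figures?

45.714°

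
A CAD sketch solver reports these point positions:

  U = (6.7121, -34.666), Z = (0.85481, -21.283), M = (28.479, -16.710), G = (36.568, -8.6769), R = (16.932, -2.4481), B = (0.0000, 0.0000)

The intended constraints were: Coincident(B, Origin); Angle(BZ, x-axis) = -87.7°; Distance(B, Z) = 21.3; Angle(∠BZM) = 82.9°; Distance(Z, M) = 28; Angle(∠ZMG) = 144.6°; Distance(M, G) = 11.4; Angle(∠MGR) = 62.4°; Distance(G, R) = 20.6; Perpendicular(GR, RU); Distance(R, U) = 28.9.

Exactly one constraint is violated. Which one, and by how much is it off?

Distance(R, U) = 28.9 — off by 4.90.

B = (0.00, 0.00) ✓; BZ at -87.70° ✓; |BZ| = 21.30 ✓; ∠BZM = 82.90° ✓; |ZM| = 28.00 ✓; ∠ZMG = 144.6° ✓; |MG| = 11.40 ✓; ∠MGR = 62.40° ✓; |GR| = 20.60 ✓; ∠(GR, RU) = 90.00° ✓; |RU| = 33.80 ✗.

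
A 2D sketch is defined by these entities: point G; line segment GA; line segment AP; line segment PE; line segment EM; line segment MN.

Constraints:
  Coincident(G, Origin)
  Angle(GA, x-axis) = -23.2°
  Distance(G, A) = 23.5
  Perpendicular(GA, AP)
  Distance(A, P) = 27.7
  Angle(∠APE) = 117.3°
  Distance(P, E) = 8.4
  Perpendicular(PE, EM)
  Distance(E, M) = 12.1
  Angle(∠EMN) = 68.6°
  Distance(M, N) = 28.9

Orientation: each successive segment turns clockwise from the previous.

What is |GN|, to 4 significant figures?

43.09

G is at the origin; GA runs at -23.2° with length 23.5, so A = (21.60, -9.258). GA ⟂ AP, so AP runs at -113.2°; with |AP| = 27.7, P = (10.69, -34.72). ∠APE = 117.3° gives PE at -175.9° from the x-axis; with |PE| = 8.4, E = (2.309, -35.32). PE ⟂ EM, so EM runs at 94.10°; with |EM| = 12.1, M = (1.444, -23.25). ∠EMN = 68.6° gives MN at -17.30° from the x-axis; with |MN| = 28.9, N = (29.04, -31.84). Then |GN| = |N − G| = 43.09.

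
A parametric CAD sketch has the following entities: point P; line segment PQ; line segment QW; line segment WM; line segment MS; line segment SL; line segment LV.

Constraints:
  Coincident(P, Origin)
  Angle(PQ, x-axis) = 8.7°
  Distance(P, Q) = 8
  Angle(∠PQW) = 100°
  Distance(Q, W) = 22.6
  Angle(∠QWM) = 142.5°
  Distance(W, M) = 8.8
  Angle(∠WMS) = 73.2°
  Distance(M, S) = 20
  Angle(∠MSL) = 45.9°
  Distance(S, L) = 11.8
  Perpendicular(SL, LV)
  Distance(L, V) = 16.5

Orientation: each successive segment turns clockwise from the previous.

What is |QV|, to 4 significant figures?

32.33

∠MSL = 45.9° gives SL at 10.30° from the x-axis; with |SL| = 11.8, L = (7.666, -14.78). The perpendicularity gives LV at right angles to SL, so LV runs at -79.70°; with |LV| = 16.5, V = (10.62, -31.01). Then |QV| = |V − Q| = 32.33.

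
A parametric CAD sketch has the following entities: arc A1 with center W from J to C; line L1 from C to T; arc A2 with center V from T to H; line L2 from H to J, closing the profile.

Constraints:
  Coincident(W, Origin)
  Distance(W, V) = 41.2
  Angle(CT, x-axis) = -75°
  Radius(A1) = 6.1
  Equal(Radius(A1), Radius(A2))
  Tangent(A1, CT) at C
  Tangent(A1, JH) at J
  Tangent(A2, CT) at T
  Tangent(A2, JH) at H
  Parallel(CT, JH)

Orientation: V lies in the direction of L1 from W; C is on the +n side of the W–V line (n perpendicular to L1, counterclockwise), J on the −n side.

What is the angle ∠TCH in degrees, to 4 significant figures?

16.49°

The slot axis is L1's direction at -75.0°, so u = (cos -75.0°, sin -75.0°) = (0.2588, -0.9659) and n = (−sin -75.0°, cos -75.0°) = (0.9659, 0.2588). W is at the origin and V lies 41.2 along u from W, so V = 41.2·u = (10.66, -39.80). Tangency of A1 to both parallel lines with radius 6.1 puts C and J at W ± 6.1·n: C = (5.892, 1.579), J = (-5.892, -1.579). Equal radii place T and H the same way about V: T = V + 6.1·n = (16.56, -38.22), H = V − 6.1·n = (4.771, -41.37). Then cos ∠TCH = CT·CH / (|CT||CH|), giving 16.49°.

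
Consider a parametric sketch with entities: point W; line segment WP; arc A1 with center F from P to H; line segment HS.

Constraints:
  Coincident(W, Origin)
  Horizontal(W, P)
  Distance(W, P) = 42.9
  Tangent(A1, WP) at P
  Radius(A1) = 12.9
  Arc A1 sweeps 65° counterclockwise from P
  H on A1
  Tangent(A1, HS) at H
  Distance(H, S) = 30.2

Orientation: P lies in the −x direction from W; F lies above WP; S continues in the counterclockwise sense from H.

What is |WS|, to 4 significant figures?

39.40

On A1, P sits at bearing -90° from F; a 65° counterclockwise sweep puts H at bearing -25°, so H = F + 12.9·(cos -25°, sin -25°) = (-31.21, 7.448). The tangent condition forces FH to be normal to HS, so HS runs along (−sin -25°, cos -25°); with |HS| = 30.2, S = (-18.45, 34.82). Then |WS| = |S − W| = 39.40.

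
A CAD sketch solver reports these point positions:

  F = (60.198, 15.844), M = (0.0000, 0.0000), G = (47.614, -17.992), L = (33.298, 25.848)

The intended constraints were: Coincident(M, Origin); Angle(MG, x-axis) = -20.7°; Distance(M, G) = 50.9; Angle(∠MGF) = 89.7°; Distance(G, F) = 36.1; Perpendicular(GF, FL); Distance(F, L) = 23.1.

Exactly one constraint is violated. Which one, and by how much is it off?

Distance(F, L) = 23.1 — off by 5.60.

M = (0.00, 0.00) ✓; MG at -20.70° ✓; |MG| = 50.90 ✓; ∠MGF = 89.70° ✓; |GF| = 36.10 ✓; ∠(GF, FL) = 90.00° ✓; |FL| = 28.70 ✗.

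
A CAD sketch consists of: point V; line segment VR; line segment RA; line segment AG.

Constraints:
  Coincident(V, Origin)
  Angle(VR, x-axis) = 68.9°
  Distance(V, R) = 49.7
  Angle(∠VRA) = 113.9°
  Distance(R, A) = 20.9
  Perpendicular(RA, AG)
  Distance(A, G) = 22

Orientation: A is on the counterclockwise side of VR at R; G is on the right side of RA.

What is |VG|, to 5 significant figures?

78.942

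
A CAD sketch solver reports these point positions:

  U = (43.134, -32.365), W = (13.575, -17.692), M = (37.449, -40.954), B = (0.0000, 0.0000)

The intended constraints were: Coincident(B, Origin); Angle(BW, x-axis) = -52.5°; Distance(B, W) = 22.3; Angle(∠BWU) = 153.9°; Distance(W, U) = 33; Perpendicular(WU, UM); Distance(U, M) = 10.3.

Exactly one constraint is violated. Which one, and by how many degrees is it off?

Perpendicular(WU, UM) — off by 7.10°.

B = (0.00, 0.00) ✓; BW at -52.50° ✓; |BW| = 22.30 ✓; ∠BWU = 153.9° ✓; |WU| = 33.00 ✓; ∠(WU, UM) = 97.10° ✗; |UM| = 10.30 ✓.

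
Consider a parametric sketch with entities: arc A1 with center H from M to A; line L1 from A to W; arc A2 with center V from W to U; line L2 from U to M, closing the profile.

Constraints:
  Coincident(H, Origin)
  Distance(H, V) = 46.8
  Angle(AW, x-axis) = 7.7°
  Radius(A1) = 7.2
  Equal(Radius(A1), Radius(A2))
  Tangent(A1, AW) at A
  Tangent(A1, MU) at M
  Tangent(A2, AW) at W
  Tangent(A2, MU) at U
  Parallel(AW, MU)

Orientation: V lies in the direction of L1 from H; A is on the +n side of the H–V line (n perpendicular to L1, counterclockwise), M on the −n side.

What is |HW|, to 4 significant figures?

47.35

The slot axis is L1's direction at 7.7°, so u = (cos 7.7°, sin 7.7°) = (0.9910, 0.1340) and n = (−sin 7.7°, cos 7.7°) = (-0.1340, 0.9910). H is at the origin and V lies 46.8 along u from H, so V = 46.8·u = (46.38, 6.271). Tangency of A1 to both parallel lines with radius 7.2 puts A and M at H ± 7.2·n: A = (-0.9647, 7.135), M = (0.9647, -7.135). Equal radii place W and U the same way about V: W = V + 7.2·n = (45.41, 13.41), U = V − 7.2·n = (47.34, -0.8645). Then |HW| = |W − H| = 47.35.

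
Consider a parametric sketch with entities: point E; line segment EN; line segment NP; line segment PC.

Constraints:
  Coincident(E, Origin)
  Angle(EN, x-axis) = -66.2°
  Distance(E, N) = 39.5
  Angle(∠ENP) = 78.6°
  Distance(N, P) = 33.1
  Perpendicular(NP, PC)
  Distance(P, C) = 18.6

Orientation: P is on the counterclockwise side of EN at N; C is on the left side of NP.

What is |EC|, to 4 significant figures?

32.32

E is at the origin; EN runs at -66.2° with length 39.5, so N = 39.5·(cos -66.2°, sin -66.2°) = (15.94, -36.14). ∠ENP = 78.6°, so NP runs at -66.2° + (180° − 78.6°) = 35.20° from the x-axis; with |NP| = 33.1, P = N + 33.1·(cos 35.20°, sin 35.20°) = (42.99, -17.06). NP is perpendicular to PC; with |PC| = 18.6 on the left of NP, C = P + 18.6·(-0.5764, 0.8171) = (32.27, -1.862). Then |EC| = |C − E| = 32.32.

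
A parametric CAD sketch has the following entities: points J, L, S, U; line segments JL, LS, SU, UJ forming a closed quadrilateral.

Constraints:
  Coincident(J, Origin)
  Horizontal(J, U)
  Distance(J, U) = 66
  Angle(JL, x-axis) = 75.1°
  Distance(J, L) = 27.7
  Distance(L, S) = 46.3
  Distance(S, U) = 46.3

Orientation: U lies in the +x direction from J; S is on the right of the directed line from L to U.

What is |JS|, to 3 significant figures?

28.3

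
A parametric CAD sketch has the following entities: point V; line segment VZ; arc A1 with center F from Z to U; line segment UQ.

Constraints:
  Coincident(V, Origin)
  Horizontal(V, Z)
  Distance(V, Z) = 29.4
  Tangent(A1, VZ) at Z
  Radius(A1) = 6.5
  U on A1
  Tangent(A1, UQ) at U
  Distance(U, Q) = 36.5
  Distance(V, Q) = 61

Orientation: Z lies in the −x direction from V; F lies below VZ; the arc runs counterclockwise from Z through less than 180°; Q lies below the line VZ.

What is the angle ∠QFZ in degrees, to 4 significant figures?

152.3°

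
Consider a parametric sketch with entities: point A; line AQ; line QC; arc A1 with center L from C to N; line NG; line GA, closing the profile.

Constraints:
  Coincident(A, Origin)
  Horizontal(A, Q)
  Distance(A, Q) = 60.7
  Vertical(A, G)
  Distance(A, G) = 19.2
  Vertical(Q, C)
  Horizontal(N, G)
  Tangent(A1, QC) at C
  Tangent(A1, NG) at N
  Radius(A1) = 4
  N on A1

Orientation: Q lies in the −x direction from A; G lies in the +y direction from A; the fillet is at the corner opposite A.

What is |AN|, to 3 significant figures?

59.9

A is at the origin; A and Q share the same y with |AQ| = 60.7 and Q on the −x side, so Q = (-60.7, 0.00). A and G share the same x with |AG| = 19.2 and G on the +y side, so G = (0.00, 19.2). The virtual corner opposite A is at (-60.7, 19.2). Tangency of A1 to QC means the radius LC is perpendicular to QC and since A1 is tangent to NG there, LN ⟂ NG, with radius 4.0, so the center L sits 4.0 in from both sides at L = (-56.7, 15.2). That places the tangent points at C = (-60.7, 15.2) on QC and N = (-56.7, 19.2) on NG. Then |AN| = |N − A| = 59.9.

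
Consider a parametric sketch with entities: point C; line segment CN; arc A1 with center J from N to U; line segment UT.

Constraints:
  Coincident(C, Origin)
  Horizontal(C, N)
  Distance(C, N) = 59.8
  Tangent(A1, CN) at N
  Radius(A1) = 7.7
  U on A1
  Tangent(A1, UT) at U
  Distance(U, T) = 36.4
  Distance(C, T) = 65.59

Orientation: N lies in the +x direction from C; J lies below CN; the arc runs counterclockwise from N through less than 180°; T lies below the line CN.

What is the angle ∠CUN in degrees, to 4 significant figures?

129.6°

C is at the origin; CN is horizontal with |CN| = 59.8 and N on the +x side, so N = (59.80, 0.000). Tangency of A1 to CN means the radius JN is perpendicular to CN, so J = N + (0, -7.7) = (59.80, -7.700). Since JU ⟂ UT (tangency), |JT| = √(7.7² + 36.4²) = 37.21 regardless of where U sits on A1. So T lies on both circle(C, 65.59) and circle(J, 37.21); the below-CN intersection is T = (49.21, -43.37). U is the foot of the tangent from T: U = (52.12, -7.083).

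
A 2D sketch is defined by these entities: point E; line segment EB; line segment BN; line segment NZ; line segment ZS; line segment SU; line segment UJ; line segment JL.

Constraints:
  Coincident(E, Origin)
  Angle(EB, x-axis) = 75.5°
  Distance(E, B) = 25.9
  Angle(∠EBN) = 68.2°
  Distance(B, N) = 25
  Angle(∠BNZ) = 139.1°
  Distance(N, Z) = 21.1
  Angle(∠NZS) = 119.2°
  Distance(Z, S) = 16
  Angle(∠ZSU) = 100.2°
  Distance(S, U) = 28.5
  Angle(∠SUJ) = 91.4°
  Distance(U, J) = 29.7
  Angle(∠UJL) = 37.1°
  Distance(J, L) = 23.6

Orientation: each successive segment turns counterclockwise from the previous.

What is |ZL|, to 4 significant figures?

17.95

∠SUJ = 91.4° gives UJ at 97.40° from the x-axis; with |UJ| = 29.7, J = (-2.828, 24.85). ∠UJL = 37.1° gives JL at -119.7° from the x-axis; with |JL| = 23.6, L = (-14.52, 4.354). Then |ZL| = |L − Z| = 17.95.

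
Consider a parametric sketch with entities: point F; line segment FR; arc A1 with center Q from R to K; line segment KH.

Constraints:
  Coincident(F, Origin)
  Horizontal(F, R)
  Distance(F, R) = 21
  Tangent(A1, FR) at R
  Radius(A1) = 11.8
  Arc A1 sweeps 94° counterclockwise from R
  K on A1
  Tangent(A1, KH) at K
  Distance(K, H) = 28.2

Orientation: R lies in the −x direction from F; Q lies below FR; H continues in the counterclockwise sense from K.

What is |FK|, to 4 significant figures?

35.12

F is at the origin; F and R share the same y with |FR| = 21.0 and R on the −x side, so R = (-21.00, 0.000). The tangent condition forces QR to be normal to FR, so Q = R + (0, -11.8) = (-21.00, -11.80). On A1, R sits at bearing 90° from Q; a 94° counterclockwise sweep puts K at bearing 184°, so K = Q + 11.8·(cos 184°, sin 184°) = (-32.77, -12.62). Then |FK| = |K − F| = 35.12.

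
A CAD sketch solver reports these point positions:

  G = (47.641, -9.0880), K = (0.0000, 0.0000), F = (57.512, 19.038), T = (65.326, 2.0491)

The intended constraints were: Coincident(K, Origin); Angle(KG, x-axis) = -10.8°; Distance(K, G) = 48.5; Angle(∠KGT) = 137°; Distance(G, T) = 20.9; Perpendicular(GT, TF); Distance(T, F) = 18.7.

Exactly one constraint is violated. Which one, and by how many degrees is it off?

Perpendicular(GT, TF) — off by 7.50°.

K = (0.00, 0.00) ✓; KG at -10.80° ✓; |KG| = 48.50 ✓; ∠KGT = 137.0° ✓; |GT| = 20.90 ✓; ∠(GT, TF) = 82.50° ✗; |TF| = 18.70 ✓.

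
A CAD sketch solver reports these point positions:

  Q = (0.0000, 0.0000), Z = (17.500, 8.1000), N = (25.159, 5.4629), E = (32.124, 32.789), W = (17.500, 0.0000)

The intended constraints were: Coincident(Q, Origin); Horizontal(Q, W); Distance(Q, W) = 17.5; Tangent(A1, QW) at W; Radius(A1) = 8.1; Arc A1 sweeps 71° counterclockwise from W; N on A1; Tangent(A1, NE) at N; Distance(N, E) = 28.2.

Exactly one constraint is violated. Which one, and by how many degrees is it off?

Tangent(A1, NE) at N — off by 4.70°.

Q = (0.00, 0.00) ✓; Q.y = 0.00, W.y = 0.00 ✓; |QW| = 17.50 ✓; ∠(ZW, WQ) = 90.00° ✓; |ZW| = 8.100 ✓; bearing(Z→N) − bearing(Z→W) = 71.00° ✓; |ZN| = 8.100 ✓; ∠(ZN, NE) = 85.30° ✗; |NE| = 28.20 ✓.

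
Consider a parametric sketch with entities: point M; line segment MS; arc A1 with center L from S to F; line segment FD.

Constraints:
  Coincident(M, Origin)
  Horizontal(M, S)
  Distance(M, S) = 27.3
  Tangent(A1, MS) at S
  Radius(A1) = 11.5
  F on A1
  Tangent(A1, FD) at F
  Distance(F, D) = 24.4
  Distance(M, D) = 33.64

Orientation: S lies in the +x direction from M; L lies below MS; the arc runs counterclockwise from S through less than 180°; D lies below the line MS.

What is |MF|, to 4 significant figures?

18.31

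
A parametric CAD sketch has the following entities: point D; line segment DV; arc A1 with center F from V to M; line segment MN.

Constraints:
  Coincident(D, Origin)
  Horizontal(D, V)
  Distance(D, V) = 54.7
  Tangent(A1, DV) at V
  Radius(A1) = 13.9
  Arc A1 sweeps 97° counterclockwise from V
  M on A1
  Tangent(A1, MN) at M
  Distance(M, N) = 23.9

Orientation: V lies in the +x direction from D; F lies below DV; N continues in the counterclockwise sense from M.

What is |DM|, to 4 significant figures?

43.78

Since A1 is tangent to DV there, FV ⟂ DV, so F = V + (0, -13.9) = (54.70, -13.90). On A1, V sits at bearing 90° from F; a 97° counterclockwise sweep puts M at bearing 187°, so M = F + 13.9·(cos 187°, sin 187°) = (40.90, -15.59). Then |DM| = |M − D| = 43.78.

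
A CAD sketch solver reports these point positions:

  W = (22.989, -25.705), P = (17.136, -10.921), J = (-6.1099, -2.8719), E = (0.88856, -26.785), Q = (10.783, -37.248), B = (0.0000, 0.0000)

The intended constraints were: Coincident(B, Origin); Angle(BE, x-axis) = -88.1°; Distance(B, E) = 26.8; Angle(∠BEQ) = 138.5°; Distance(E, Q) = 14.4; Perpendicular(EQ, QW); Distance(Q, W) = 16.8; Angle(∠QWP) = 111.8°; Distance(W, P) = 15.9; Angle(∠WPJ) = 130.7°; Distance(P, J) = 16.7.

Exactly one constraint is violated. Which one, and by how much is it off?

Distance(P, J) = 16.7 — off by 7.90.

B = (0.00, 0.00) ✓; BE at -88.10° ✓; |BE| = 26.80 ✓; ∠BEQ = 138.5° ✓; |EQ| = 14.40 ✓; ∠(EQ, QW) = 90.00° ✓; |QW| = 16.80 ✓; ∠QWP = 111.8° ✓; |WP| = 15.90 ✓; ∠WPJ = 130.7° ✓; |PJ| = 24.60 ✗.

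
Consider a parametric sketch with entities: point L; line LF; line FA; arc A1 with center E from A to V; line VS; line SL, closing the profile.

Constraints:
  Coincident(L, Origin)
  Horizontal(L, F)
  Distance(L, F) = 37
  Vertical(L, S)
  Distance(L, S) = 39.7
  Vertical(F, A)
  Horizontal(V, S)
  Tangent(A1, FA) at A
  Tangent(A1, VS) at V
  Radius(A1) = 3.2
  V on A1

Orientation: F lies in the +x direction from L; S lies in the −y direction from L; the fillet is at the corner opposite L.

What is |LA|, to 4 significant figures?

51.97

L is at the origin; LF is horizontal with |LF| = 37.0 and F on the +x side, so F = (37.00, 0.000). L and S share the same x with |LS| = 39.7 and S on the −y side, so S = (0.000, -39.70). The virtual corner opposite L is at (37.00, -39.70). The tangent condition forces EA to be normal to FA and the tangent condition forces EV to be normal to VS, with radius 3.2, so the center E sits 3.2 in from both sides at E = (33.80, -36.50). That places the tangent points at A = (37.00, -36.50) on FA and V = (33.80, -39.70) on VS. Then |LA| = |A − L| = 51.97.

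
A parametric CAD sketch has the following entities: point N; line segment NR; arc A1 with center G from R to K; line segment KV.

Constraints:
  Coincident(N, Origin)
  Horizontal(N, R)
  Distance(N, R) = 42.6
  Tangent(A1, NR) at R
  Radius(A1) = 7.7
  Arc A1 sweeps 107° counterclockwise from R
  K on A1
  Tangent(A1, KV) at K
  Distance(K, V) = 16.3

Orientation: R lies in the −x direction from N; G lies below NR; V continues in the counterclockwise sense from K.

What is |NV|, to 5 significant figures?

51.914

On A1, R sits at bearing 90° from G; a 107° counterclockwise sweep puts K at bearing 197°, so K = G + 7.7·(cos 197°, sin 197°) = (-49.964, -9.9513). A1 meets KV tangentially, so GK is at right angles to KV, so KV runs along (−sin 197°, cos 197°); with |KV| = 16.3, V = (-45.198, -25.539). Then |NV| = |V − N| = 51.914.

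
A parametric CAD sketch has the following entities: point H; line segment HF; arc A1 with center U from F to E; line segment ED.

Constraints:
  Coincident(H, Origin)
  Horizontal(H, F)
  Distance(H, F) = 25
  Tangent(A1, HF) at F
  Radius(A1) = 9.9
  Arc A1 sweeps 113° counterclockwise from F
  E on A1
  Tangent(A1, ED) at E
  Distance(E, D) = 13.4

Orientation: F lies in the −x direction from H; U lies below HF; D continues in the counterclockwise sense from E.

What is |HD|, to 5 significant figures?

38.926

On A1, F sits at bearing 90° from U; a 113° counterclockwise sweep puts E at bearing 203°, so E = U + 9.9·(cos 203°, sin 203°) = (-34.113, -13.768). The tangent condition forces UE to be normal to ED, so ED runs along (−sin 203°, cos 203°); with |ED| = 13.4, D = (-28.877, -26.103). Then |HD| = |D − H| = 38.926.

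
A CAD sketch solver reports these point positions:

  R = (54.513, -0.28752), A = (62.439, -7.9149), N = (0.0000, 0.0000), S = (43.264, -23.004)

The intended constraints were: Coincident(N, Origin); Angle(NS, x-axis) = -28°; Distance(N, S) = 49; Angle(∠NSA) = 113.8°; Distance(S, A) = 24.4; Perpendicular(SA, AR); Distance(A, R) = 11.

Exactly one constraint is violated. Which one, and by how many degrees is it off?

Perpendicular(SA, AR) — off by 7.90°.

N = (0.00, 0.00) ✓; NS at -28.00° ✓; |NS| = 49.00 ✓; ∠NSA = 113.8° ✓; |SA| = 24.40 ✓; ∠(SA, AR) = 97.90° ✗; |AR| = 11.00 ✓.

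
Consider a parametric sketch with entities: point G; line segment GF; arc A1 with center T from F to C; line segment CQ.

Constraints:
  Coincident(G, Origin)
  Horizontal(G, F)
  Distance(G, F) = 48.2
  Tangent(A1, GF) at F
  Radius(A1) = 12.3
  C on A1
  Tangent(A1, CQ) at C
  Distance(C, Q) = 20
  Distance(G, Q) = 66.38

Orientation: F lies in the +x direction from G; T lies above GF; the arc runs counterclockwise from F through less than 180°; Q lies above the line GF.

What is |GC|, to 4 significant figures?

62.01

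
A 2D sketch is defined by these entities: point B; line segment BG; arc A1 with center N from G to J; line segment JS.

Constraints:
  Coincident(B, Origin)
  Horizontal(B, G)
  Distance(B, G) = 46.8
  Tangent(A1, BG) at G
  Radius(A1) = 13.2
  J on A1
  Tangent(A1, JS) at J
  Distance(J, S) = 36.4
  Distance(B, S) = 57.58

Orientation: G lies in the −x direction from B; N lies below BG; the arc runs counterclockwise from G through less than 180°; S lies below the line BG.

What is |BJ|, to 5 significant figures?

60.572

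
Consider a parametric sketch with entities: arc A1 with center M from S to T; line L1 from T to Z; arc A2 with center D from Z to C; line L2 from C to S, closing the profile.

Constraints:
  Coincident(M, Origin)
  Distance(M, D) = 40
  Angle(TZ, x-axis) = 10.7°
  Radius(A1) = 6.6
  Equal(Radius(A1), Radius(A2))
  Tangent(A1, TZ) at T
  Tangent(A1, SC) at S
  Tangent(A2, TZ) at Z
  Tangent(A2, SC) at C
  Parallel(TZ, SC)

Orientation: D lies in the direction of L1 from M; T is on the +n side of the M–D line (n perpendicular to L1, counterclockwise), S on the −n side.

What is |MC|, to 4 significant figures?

40.54

The slot axis is L1's direction at 10.7°, so u = (cos 10.7°, sin 10.7°) = (0.9826, 0.1857) and n = (−sin 10.7°, cos 10.7°) = (-0.1857, 0.9826). M is at the origin and D lies 40.0 along u from M, so D = 40.0·u = (39.30, 7.427). Tangency of A1 to both parallel lines with radius 6.6 puts T and S at M ± 6.6·n: T = (-1.225, 6.485), S = (1.225, -6.485). Equal radii place Z and C the same way about D: Z = D + 6.6·n = (38.08, 13.91), C = D − 6.6·n = (40.53, 0.9414). Then |MC| = |C − M| = 40.54.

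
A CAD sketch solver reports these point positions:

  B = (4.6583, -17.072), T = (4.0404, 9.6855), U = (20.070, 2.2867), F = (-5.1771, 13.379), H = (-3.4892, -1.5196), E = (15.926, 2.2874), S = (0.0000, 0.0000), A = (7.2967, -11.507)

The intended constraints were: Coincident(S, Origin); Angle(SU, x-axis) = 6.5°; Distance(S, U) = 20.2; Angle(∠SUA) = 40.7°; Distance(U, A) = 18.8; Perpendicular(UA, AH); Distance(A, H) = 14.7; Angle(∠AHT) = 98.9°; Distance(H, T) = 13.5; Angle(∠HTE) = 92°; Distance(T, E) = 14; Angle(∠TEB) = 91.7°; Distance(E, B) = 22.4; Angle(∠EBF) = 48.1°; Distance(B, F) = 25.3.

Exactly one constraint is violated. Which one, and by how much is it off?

Distance(B, F) = 25.3 — off by 6.70.

S = (0.00, 0.00) ✓; SU at 6.500° ✓; |SU| = 20.20 ✓; ∠SUA = 40.70° ✓; |UA| = 18.80 ✓; ∠(UA, AH) = 90.00° ✓; |AH| = 14.70 ✓; ∠AHT = 98.90° ✓; |HT| = 13.50 ✓; ∠HTE = 92.00° ✓; |TE| = 14.00 ✓; ∠TEB = 91.70° ✓; |EB| = 22.40 ✓; ∠EBF = 48.10° ✓; |BF| = 32.00 ✗.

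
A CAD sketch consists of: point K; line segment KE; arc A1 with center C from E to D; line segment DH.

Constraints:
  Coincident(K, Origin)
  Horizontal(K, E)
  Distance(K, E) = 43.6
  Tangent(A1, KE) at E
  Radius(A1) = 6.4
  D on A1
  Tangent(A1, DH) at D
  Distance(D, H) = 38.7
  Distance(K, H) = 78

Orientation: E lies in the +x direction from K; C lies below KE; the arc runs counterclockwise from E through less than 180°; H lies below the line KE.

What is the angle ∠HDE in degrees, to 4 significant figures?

110.1°

K is at the origin; K and E share the same y with |KE| = 43.6 and E on the +x side, so E = (43.60, 0.000). Since A1 is tangent to KE there, CE ⟂ KE, so C = E + (0, -6.4) = (43.60, -6.400). Since CD ⟂ DH (tangency), |CH| = √(6.4² + 38.7²) = 39.23 regardless of where D sits on A1. So H lies on both circle(K, 78.0) and circle(C, 39.23); the below-KE intersection is H = (69.08, -36.22). D is the foot of the tangent from H: D = (39.48, -11.30).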